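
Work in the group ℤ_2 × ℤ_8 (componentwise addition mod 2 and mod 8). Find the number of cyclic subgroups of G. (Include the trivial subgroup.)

8

Each element a generates a cyclic subgroup ⟨a⟩; distinct elements may generate the same one (a cyclic group of order d has φ(d) generators).
Cyclic subgroups by order — order 1: 1; order 2: 3; order 4: 2; order 8: 2.
Total: 8.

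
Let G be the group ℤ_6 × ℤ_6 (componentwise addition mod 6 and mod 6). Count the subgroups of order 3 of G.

|G| = 36 and 3 | 36, so subgroups of order 3 are possible by Lagrange.
The subgroups of order 3 are: {(0,0), (0,2), (0,4)}; {(0,0), (2,0), (4,0)}; {(0,0), (2,2), (4,4)}; {(0,0), (2,4), (4,2)}.
So G has 4 subgroups of order 3.

4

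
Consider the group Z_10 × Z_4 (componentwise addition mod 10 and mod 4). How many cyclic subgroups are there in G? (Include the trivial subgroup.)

12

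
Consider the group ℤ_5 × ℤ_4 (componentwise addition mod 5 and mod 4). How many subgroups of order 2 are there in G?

|G| = 20 and 2 | 20, so subgroups of order 2 are possible by Lagrange.
The subgroups of order 2 are: {(0,0), (0,2)}.
So G has 1 subgroup of order 2.

1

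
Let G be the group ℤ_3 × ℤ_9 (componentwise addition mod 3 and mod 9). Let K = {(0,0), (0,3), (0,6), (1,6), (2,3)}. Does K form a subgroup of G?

No

|K| = 5 does not divide |G| = 27, so by Lagrange K is not a subgroup.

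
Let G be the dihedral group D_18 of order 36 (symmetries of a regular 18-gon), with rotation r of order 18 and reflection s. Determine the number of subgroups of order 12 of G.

|G| = 36 and 12 | 36, so subgroups of order 12 are possible by Lagrange.
The subgroups of order 12 are: {e, r^3, r^6, r^9, r^12, r^15, rs, r^4s, r^7s, r^10s, r^13s, r^16s}; {e, r^3, r^6, r^9, r^12, r^15, r^2s, r^5s, r^8s, r^11s, r^14s, r^17s}; {e, r^3, r^6, r^9, r^12, r^15, s, r^3s, r^6s, r^9s, r^12s, r^15s}.
So G has 3 subgroups of order 12.

3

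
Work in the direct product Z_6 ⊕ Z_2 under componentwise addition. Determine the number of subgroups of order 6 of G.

3

|G| = 12 and 6 | 12, so subgroups of order 6 are possible by Lagrange.
The subgroups of order 6 are: {(0,0), (0,1), (2,0), (2,1), (4,0), (4,1)}; {(0,0), (1,0), (2,0), (3,0), (4,0), (5,0)}; {(0,0), (1,1), (2,0), (3,1), (4,0), (5,1)}.
So G has 3 subgroups of order 6.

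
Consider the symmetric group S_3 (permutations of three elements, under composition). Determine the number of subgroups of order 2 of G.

3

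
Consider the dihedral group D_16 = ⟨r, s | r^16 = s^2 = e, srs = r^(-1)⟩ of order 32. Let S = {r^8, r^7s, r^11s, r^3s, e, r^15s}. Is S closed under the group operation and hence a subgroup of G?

No

|S| = 6 does not divide |G| = 32, so by Lagrange S is not a subgroup.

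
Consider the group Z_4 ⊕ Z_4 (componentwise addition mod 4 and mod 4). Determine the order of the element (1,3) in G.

4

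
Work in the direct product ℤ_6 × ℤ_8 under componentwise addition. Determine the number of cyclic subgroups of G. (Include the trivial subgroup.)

16

A cyclic subgroup of order d is generated by each of its φ(d) elements of order d, so the cyclic subgroups of order d number (#elements of order d)/φ(d).
Cyclic subgroups by order — order 1: 1; order 2: 3; order 3: 1; order 4: 2; order 6: 3; order 8: 2; order 12: 2; order 24: 2.
Total: 16.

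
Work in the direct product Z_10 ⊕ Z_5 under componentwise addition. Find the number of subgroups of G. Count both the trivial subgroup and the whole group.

|G| = 50, so by Lagrange every subgroup order divides 50. Divisors: 1, 2, 5, 10, 25, 50.
Subgroups by order — order 1: 1; order 2: 1; order 5: 6; order 10: 6; order 25: 1; order 50: 1.
Total: 1 + 1 + 6 + 6 + 1 + 1 = 16.

16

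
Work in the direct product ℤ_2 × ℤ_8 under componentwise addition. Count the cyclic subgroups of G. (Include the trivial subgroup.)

Each element a generates a cyclic subgroup ⟨a⟩; distinct elements may generate the same one (a cyclic group of order d has φ(d) generators).
Cyclic subgroups by order — order 1: 1; order 2: 3; order 4: 2; order 8: 2.
Total: 8.

8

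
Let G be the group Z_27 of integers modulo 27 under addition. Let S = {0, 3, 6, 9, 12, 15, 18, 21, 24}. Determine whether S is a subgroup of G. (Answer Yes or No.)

|S| = 9 divides |G| = 27, consistent with Lagrange.
S contains the identity, every element's inverse is in S, and S is closed under +: it is a subgroup.
In fact S = ⟨3⟩.

Yes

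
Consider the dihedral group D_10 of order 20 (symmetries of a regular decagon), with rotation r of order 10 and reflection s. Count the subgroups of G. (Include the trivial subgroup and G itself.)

22

|G| = 20, so by Lagrange every subgroup order divides 20. Divisors: 1, 2, 4, 5, 10, 20.
Subgroups by order — order 1: 1; order 2: 11; order 4: 5; order 5: 1; order 10: 3; order 20: 1.
Total: 1 + 11 + 5 + 1 + 3 + 1 = 22.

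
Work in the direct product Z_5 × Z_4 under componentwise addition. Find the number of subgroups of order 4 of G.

1

|G| = 20 and 4 | 20, so subgroups of order 4 are possible by Lagrange.
The subgroups of order 4 are: {(0,0), (0,1), (0,2), (0,3)}.
So G has 1 subgroup of order 4.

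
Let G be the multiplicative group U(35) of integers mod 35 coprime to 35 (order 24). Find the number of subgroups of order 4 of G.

|G| = 24 and 4 | 24, so subgroups of order 4 are possible by Lagrange.
The subgroups of order 4 are: {1, 13, 27, 29}; {1, 8, 22, 29}; {1, 6, 29, 34}.
So G has 3 subgroups of order 4.

3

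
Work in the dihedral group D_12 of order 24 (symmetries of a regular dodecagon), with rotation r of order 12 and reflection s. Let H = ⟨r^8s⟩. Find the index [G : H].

12

|⟨r^8s⟩| = 2 and |G| = 24.
By Lagrange, [G : H] = |G|/|H| = 24/2 = 12.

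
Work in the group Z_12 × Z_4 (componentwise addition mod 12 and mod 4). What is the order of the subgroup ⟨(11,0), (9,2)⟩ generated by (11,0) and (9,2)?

24

|⟨(11,0)⟩| = 12 and |⟨(9,2)⟩| = 4, so |H| is a multiple of lcm(12, 4) = 12 and divides |G| = 48.
Closing under the operation: H = {(0,0), (0,2), (1,0), (1,2), (2,0), (2,2), (3,0), (3,2), (4,0), (4,2), (5,0), (5,2), (6,0), (6,2), (7,0), (7,2), (8,0), (8,2), (9,0), (9,2), (10,0), (10,2), (11,0), (11,2)}, so |H| = 24.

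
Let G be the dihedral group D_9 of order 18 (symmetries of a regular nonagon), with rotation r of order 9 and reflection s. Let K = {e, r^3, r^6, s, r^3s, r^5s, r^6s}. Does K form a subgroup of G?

|K| = 7 does not divide |G| = 18, so by Lagrange K is not a subgroup.

No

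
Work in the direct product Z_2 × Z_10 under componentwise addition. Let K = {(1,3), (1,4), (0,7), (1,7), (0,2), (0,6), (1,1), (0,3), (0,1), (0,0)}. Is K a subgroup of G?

No

(0,1) ∈ K but its inverse (0,9) ∉ K, so K is not a subgroup.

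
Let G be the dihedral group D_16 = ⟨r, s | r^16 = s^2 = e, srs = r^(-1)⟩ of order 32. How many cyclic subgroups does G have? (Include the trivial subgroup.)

21

Group the elements of G by the cyclic subgroup they generate; each cyclic subgroup of order d accounts for φ(d) elements.
Cyclic subgroups by order — order 1: 1; order 2: 17; order 4: 1; order 8: 1; order 16: 1.
Total: 21.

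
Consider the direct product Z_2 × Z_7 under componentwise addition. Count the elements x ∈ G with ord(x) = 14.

6

An element (a,b) has order lcm(ord(a), ord(b)); count pairs with lcm equal to 14.
Enumerating gives 6 such elements.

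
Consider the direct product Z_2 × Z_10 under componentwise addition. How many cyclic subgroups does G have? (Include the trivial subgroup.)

A cyclic subgroup of order d is generated by each of its φ(d) elements of order d, so the cyclic subgroups of order d number (#elements of order d)/φ(d).
Cyclic subgroups by order — order 1: 1; order 2: 3; order 5: 1; order 10: 3.
Total: 8.

8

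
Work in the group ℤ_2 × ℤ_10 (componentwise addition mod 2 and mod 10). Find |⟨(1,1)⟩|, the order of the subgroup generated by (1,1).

The order of (1,1) in Z_2 × Z_10 is lcm(ord(1) in Z_2, ord(1) in Z_10).
ord(1) = 2 and ord(1) = 10, so |⟨(1,1)⟩| = lcm(2, 10) = 10.

10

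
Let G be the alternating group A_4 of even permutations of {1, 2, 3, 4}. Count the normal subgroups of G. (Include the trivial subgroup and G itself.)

G has 10 subgroups. Checking conjugation-invariance by order — order 1: 1/1 normal; order 2: 0/3 normal; order 3: 0/4 normal; order 4: 1/1 normal; order 12: 1/1 normal.
Total normal subgroups: 3.

3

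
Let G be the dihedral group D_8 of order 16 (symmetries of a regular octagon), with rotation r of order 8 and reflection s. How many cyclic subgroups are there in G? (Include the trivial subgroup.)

12

Each element a generates a cyclic subgroup ⟨a⟩; distinct elements may generate the same one (a cyclic group of order d has φ(d) generators).
Cyclic subgroups by order — order 1: 1; order 2: 9; order 4: 1; order 8: 1.
Total: 12.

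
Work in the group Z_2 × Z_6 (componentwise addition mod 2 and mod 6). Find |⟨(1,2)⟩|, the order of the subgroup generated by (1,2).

6

The order of (1,2) in Z_2 × Z_6 is lcm(ord(1) in Z_2, ord(2) in Z_6).
ord(1) = 2 and ord(2) = 3, so |⟨(1,2)⟩| = lcm(2, 3) = 6.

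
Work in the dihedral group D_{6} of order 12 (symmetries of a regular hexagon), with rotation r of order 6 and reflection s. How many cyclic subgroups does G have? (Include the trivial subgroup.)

10

Each element a generates a cyclic subgroup ⟨a⟩; distinct elements may generate the same one (a cyclic group of order d has φ(d) generators).
Cyclic subgroups by order — order 1: 1; order 2: 7; order 3: 1; order 6: 1.
Total: 10.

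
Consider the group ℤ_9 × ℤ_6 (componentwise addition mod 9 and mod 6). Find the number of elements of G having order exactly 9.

An element (a,b) has order lcm(ord(a), ord(b)); count pairs with lcm equal to 9.
Enumerating gives 18 such elements.

18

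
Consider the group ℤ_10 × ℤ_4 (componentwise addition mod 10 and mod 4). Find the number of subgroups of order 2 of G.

|G| = 40 and 2 | 40, so subgroups of order 2 are possible by Lagrange.
The subgroups of order 2 are: {(0,0), (0,2)}; {(0,0), (5,0)}; {(0,0), (5,2)}.
So G has 3 subgroups of order 2.

3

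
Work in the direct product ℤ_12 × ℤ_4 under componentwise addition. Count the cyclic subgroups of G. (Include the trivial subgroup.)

Each element a generates a cyclic subgroup ⟨a⟩; distinct elements may generate the same one (a cyclic group of order d has φ(d) generators).
Cyclic subgroups by order — order 1: 1; order 2: 3; order 3: 1; order 4: 6; order 6: 3; order 12: 6.
Total: 20.

20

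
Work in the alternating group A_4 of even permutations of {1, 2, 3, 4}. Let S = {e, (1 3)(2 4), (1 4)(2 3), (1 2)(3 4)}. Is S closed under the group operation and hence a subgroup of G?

|S| = 4 divides |G| = 12, consistent with Lagrange.
S contains the identity, every element's inverse is in S, and S is closed under ∘: it is a subgroup.

Yes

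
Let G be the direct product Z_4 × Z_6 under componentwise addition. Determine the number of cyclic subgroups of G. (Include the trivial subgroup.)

12

Each element a generates a cyclic subgroup ⟨a⟩; distinct elements may generate the same one (a cyclic group of order d has φ(d) generators).
Cyclic subgroups by order — order 1: 1; order 2: 3; order 3: 1; order 4: 2; order 6: 3; order 12: 2.
Total: 12.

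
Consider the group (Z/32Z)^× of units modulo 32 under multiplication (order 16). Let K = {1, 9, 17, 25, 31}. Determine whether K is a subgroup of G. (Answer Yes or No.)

|K| = 5 does not divide |G| = 16, so by Lagrange K is not a subgroup.

No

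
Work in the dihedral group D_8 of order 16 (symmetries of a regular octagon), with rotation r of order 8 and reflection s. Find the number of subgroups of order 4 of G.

|G| = 16 and 4 | 16, so subgroups of order 4 are possible by Lagrange.
The subgroups of order 4 are: {e, r^2, r^4, r^6}; {e, r^4, r^2s, r^6s}; {e, r^4, r^3s, r^7s}; {e, r^4, s, r^4s}; … (5 in all).
So G has 5 subgroups of order 4.

5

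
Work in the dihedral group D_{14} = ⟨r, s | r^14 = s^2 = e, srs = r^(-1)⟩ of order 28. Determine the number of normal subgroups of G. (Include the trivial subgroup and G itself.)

7

G has 28 subgroups. Checking conjugation-invariance by order — order 1: 1/1 normal; order 2: 1/15 normal; order 4: 0/7 normal; order 7: 1/1 normal; order 14: 3/3 normal; order 28: 1/1 normal.
Total normal subgroups: 7.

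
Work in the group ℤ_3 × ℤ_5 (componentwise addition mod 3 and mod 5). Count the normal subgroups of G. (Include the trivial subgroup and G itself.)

4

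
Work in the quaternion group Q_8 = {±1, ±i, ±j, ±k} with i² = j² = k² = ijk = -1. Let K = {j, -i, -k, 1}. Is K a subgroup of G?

No

j ∈ K but its inverse -j ∉ K, so K is not a subgroup.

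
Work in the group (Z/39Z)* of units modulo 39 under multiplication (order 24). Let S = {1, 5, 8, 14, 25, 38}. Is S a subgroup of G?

Closure fails: 5 · 38 = 34 ∉ S. So S is not a subgroup.

No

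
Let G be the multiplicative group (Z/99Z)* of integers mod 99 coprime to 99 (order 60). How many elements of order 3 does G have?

The elements of order 3 are: 34, 67.
That's 2.

2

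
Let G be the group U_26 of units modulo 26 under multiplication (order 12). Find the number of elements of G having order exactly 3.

The elements of order 3 are: 3, 9.
That's 2.

2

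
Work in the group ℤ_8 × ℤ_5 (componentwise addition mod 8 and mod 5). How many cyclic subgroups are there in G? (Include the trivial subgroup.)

8

Group the elements of G by the cyclic subgroup they generate; each cyclic subgroup of order d accounts for φ(d) elements.
Cyclic subgroups by order — order 1: 1; order 2: 1; order 4: 1; order 5: 1; order 8: 1; order 10: 1; order 20: 1; order 40: 1.
Total: 8.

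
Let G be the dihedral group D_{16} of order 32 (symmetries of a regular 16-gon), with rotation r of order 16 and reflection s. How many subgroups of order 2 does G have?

17

|G| = 32 and 2 | 32, so subgroups of order 2 are possible by Lagrange.
The subgroups of order 2 are: {e, r^10s}; {e, r^11s}; {e, r^12s}; {e, r^13s}; … (17 in all).
So G has 17 subgroups of order 2.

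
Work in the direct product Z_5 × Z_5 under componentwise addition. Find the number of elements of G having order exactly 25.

An element (a,b) has order lcm(ord(a), ord(b)); count pairs with lcm equal to 25.
Enumerating gives 0 such elements.

0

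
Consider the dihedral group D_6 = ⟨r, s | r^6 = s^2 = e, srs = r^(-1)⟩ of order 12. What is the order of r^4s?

2

Computing powers of r^4s: the smallest k with (r^4s)^k = e is k = 2.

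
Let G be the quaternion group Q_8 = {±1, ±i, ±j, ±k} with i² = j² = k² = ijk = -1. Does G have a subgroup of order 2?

Yes

2 | 8. A subgroup of order 2 is {1, -1}.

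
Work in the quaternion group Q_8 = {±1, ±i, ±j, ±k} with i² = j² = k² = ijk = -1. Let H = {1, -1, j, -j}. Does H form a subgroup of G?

Yes

|H| = 4 divides |G| = 8, consistent with Lagrange.
H contains the identity, every element's inverse is in H, and H is closed under ·: it is a subgroup.
In fact H = ⟨j⟩.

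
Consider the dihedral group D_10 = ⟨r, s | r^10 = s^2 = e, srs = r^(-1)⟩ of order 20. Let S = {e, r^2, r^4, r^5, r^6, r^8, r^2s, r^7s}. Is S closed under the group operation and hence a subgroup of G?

No

|S| = 8 does not divide |G| = 20, so by Lagrange S is not a subgroup.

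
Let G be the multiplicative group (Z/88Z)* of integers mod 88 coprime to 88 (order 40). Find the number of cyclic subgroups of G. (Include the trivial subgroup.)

A cyclic subgroup of order d is generated by each of its φ(d) elements of order d, so the cyclic subgroups of order d number (#elements of order d)/φ(d).
Cyclic subgroups by order — order 1: 1; order 2: 7; order 5: 1; order 10: 7.
Total: 16.

16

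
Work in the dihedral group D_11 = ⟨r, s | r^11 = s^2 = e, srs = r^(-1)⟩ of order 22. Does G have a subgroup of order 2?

2 | 22. A subgroup of order 2 is {e, r^10s}.

Yes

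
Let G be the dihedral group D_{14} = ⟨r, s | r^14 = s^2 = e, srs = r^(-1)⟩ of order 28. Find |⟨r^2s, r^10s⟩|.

14

|⟨r^2s⟩| = 2 and |⟨r^10s⟩| = 2, so |H| is a multiple of lcm(2, 2) = 2 and divides |G| = 28.
Closing under the operation: H = {e, r^2, r^4, r^6, r^8, r^10, r^12, s, r^2s, r^4s, r^6s, r^8s, r^10s, r^12s}, so |H| = 14.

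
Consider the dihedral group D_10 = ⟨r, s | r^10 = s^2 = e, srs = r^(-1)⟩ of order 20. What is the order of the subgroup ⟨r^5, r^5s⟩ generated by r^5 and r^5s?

4

|⟨r^5⟩| = 2 and |⟨r^5s⟩| = 2, so |H| is a multiple of lcm(2, 2) = 2 and divides |G| = 20.
Closing under the operation: H = {e, r^5, s, r^5s}, so |H| = 4.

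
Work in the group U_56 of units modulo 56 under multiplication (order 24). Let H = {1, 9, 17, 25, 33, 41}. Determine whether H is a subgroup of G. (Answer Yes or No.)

Yes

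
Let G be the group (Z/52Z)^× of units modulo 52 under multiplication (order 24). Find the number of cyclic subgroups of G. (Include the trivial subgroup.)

12

A cyclic subgroup of order d is generated by each of its φ(d) elements of order d, so the cyclic subgroups of order d number (#elements of order d)/φ(d).
Cyclic subgroups by order — order 1: 1; order 2: 3; order 3: 1; order 4: 2; order 6: 3; order 12: 2.
Total: 12.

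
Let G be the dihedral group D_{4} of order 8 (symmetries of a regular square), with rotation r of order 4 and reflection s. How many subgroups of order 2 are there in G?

5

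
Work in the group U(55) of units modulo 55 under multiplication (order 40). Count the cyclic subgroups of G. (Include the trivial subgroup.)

Each element a generates a cyclic subgroup ⟨a⟩; distinct elements may generate the same one (a cyclic group of order d has φ(d) generators).
Cyclic subgroups by order — order 1: 1; order 2: 3; order 4: 2; order 5: 1; order 10: 3; order 20: 2.
Total: 12.

12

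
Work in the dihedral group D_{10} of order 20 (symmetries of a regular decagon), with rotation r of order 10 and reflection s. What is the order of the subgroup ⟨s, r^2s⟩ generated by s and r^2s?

10

|⟨s⟩| = 2 and |⟨r^2s⟩| = 2, so |H| is a multiple of lcm(2, 2) = 2 and divides |G| = 20.
Closing under the operation: H = {e, r^2, r^4, r^6, r^8, s, r^2s, r^4s, r^6s, r^8s}, so |H| = 10.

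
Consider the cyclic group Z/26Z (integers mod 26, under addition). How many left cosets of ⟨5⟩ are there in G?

|⟨5⟩| = 26 and |G| = 26.
By Lagrange, [G : H] = |G|/|H| = 26/26 = 1.

1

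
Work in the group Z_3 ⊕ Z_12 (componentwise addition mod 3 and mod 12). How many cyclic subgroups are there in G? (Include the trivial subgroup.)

15

A cyclic subgroup of order d is generated by each of its φ(d) elements of order d, so the cyclic subgroups of order d number (#elements of order d)/φ(d).
Cyclic subgroups by order — order 1: 1; order 2: 1; order 3: 4; order 4: 1; order 6: 4; order 12: 4.
Total: 15.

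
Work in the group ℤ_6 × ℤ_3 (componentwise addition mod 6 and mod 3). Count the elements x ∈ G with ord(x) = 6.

An element (a,b) has order lcm(ord(a), ord(b)); count pairs with lcm equal to 6.
Enumerating gives 8 such elements.

8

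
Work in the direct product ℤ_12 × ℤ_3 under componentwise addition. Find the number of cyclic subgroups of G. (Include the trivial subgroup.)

Group the elements of G by the cyclic subgroup they generate; each cyclic subgroup of order d accounts for φ(d) elements.
Cyclic subgroups by order — order 1: 1; order 2: 1; order 3: 4; order 4: 1; order 6: 4; order 12: 4.
Total: 15.

15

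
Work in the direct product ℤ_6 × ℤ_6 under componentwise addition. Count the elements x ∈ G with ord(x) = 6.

24

An element (a,b) has order lcm(ord(a), ord(b)); count pairs with lcm equal to 6.
Enumerating gives 24 such elements.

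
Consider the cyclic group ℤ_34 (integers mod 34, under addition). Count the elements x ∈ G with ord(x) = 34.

16

In a cyclic group of order 34, the number of elements of order d (for d | 34) is φ(d).
φ(34) = 16.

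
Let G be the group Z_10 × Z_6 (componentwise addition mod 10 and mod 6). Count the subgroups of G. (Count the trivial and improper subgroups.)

|G| = 60, so by Lagrange every subgroup order divides 60. Divisors: 1, 2, 3, 4, 5, 6, 10, 12, 15, 20, 30, 60.
Subgroups by order — order 1: 1; order 2: 3; order 3: 1; order 4: 1; order 5: 1; order 6: 3; order 10: 3; order 12: 1; order 15: 1; order 20: 1; order 30: 3; order 60: 1.
Total: 1 + 3 + 1 + 1 + 1 + 3 + 3 + 1 + 1 + 1 + 3 + 1 = 20.

20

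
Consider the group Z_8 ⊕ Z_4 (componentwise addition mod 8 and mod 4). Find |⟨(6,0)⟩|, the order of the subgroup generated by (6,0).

The order of (6,0) in Z_8 × Z_4 is lcm(ord(6) in Z_8, ord(0) in Z_4).
ord(6) = 4 and ord(0) = 1, so |⟨(6,0)⟩| = lcm(4, 1) = 4.

4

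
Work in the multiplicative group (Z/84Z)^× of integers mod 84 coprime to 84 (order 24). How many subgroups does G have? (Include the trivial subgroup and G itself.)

|G| = 24, so by Lagrange every subgroup order divides 24. Divisors: 1, 2, 3, 4, 6, 8, 12, 24.
Subgroups by order — order 1: 1; order 2: 7; order 3: 1; order 4: 7; order 6: 7; order 8: 1; order 12: 7; order 24: 1.
Total: 1 + 7 + 1 + 7 + 7 + 1 + 7 + 1 = 32.

32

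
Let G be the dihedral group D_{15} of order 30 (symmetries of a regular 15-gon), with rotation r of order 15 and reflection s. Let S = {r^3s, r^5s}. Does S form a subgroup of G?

The identity e ∉ S, so S is not a subgroup.

No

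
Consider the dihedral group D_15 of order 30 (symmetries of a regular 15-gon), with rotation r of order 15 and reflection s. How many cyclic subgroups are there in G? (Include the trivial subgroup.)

19

Each element a generates a cyclic subgroup ⟨a⟩; distinct elements may generate the same one (a cyclic group of order d has φ(d) generators).
Cyclic subgroups by order — order 1: 1; order 2: 15; order 3: 1; order 5: 1; order 15: 1.
Total: 19.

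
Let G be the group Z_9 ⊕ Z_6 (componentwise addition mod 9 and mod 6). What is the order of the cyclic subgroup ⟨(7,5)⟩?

18

The order of (7,5) in Z_9 × Z_6 is lcm(ord(7) in Z_9, ord(5) in Z_6).
ord(7) = 9 and ord(5) = 6, so |⟨(7,5)⟩| = lcm(9, 6) = 18.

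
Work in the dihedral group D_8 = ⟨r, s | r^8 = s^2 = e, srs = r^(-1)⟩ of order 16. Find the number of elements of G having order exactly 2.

Enumerating element orders in G gives 9 elements of order 2.

9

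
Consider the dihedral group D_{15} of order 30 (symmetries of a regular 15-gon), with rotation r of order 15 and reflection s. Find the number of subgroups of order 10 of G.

3

|G| = 30 and 10 | 30, so subgroups of order 10 are possible by Lagrange.
The subgroups of order 10 are: {e, r^3, r^6, r^9, r^12, rs, r^4s, r^7s, r^10s, r^13s}; {e, r^3, r^6, r^9, r^12, r^2s, r^5s, r^8s, r^11s, r^14s}; {e, r^3, r^6, r^9, r^12, s, r^3s, r^6s, r^9s, r^12s}.
So G has 3 subgroups of order 10.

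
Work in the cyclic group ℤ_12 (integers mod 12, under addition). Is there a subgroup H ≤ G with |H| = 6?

6 | 12. A subgroup of order 6 is {0, 2, 4, 6, 8, 10}.

Yes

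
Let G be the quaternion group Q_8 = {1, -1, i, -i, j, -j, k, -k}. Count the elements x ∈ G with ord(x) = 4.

6

The elements of order 4 are: i, -i, j, -j, k, -k.
That's 6.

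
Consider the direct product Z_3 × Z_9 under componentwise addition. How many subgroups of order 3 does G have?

|G| = 27 and 3 | 27, so subgroups of order 3 are possible by Lagrange.
The subgroups of order 3 are: {(0,0), (0,3), (0,6)}; {(0,0), (1,0), (2,0)}; {(0,0), (1,3), (2,6)}; {(0,0), (1,6), (2,3)}.
So G has 4 subgroups of order 3.

4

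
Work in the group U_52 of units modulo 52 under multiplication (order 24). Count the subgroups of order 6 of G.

3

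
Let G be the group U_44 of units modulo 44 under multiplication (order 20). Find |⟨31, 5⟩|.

|⟨31⟩| = 10 and |⟨5⟩| = 5, so |H| is a multiple of lcm(10, 5) = 10 and divides |G| = 20.
Closing under the operation: H = {1, 3, 5, 9, 15, 23, 25, 27, 31, 37}, so |H| = 10.

10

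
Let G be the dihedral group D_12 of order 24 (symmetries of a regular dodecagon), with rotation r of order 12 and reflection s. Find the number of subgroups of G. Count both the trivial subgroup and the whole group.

34

|G| = 24, so by Lagrange every subgroup order divides 24. Divisors: 1, 2, 3, 4, 6, 8, 12, 24.
Subgroups by order — order 1: 1; order 2: 13; order 3: 1; order 4: 7; order 6: 5; order 8: 3; order 12: 3; order 24: 1.
Total: 1 + 13 + 1 + 7 + 5 + 3 + 3 + 1 = 34.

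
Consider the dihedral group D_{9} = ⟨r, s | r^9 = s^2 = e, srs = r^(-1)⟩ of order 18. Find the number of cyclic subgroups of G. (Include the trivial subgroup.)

Each element a generates a cyclic subgroup ⟨a⟩; distinct elements may generate the same one (a cyclic group of order d has φ(d) generators).
Cyclic subgroups by order — order 1: 1; order 2: 9; order 3: 1; order 9: 1.
Total: 12.

12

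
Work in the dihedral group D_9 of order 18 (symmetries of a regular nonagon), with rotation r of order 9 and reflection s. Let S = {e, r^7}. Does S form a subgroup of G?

r^7 ∈ S but its inverse r^2 ∉ S, so S is not a subgroup.

No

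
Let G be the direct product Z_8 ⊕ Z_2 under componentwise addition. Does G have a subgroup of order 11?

11 does not divide |G| = 16, so by Lagrange no subgroup of order 11 exists.

No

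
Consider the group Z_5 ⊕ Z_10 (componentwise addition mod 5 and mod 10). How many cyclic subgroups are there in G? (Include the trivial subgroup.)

14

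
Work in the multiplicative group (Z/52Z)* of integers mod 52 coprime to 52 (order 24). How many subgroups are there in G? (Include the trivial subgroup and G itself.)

|G| = 24, so by Lagrange every subgroup order divides 24. Divisors: 1, 2, 3, 4, 6, 8, 12, 24.
Subgroups by order — order 1: 1; order 2: 3; order 3: 1; order 4: 3; order 6: 3; order 8: 1; order 12: 3; order 24: 1.
Total: 1 + 3 + 1 + 3 + 3 + 1 + 3 + 1 = 16.

16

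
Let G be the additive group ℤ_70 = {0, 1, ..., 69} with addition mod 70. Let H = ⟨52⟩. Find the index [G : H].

2

|⟨52⟩| = 35 and |G| = 70.
By Lagrange, [G : H] = |G|/|H| = 70/35 = 2.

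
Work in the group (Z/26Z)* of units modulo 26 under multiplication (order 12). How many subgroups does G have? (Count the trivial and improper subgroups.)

6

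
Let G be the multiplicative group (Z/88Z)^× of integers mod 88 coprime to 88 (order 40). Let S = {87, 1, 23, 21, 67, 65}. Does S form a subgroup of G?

|S| = 6 does not divide |G| = 40, so by Lagrange S is not a subgroup.

No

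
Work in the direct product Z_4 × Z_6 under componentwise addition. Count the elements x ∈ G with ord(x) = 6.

An element (a,b) has order lcm(ord(a), ord(b)); count pairs with lcm equal to 6.
Enumerating gives 6 such elements.

6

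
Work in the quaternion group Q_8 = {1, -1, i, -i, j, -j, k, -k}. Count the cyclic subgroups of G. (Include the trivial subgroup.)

5

A cyclic subgroup of order d is generated by each of its φ(d) elements of order d, so the cyclic subgroups of order d number (#elements of order d)/φ(d).
Cyclic subgroups by order — order 1: 1; order 2: 1; order 4: 3.
Total: 5.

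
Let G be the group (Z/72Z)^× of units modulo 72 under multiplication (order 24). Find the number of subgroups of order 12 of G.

|G| = 24 and 12 | 24, so subgroups of order 12 are possible by Lagrange.
The subgroups of order 12 are: {1, 11, 13, 23, 25, 35, 37, 47, 49, 59, 61, 71}; {1, 11, 17, 19, 25, 35, 41, 43, 49, 59, 65, 67}; {1, 5, 7, 11, 25, 29, 31, 35, 49, 53, 55, 59}; {1, 5, 13, 17, 25, 29, 37, 41, 49, 53, 61, 65}; … (7 in all).
So G has 7 subgroups of order 12.

7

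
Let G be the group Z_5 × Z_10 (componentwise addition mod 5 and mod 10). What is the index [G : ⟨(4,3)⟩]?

5

|⟨(4,3)⟩| = 10 and |G| = 50.
By Lagrange, [G : H] = |G|/|H| = 50/10 = 5.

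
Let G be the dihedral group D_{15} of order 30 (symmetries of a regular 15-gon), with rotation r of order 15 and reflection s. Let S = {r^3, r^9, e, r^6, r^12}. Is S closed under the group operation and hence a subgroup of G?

Yes

|S| = 5 divides |G| = 30, consistent with Lagrange.
S contains the identity, every element's inverse is in S, and S is closed under ·: it is a subgroup.
In fact S = ⟨r^9⟩.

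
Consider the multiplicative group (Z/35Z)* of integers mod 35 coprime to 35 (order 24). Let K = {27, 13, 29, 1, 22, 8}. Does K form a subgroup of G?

No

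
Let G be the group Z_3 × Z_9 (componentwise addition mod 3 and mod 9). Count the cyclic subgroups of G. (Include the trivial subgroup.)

8

Each element a generates a cyclic subgroup ⟨a⟩; distinct elements may generate the same one (a cyclic group of order d has φ(d) generators).
Cyclic subgroups by order — order 1: 1; order 3: 4; order 9: 3.
Total: 8.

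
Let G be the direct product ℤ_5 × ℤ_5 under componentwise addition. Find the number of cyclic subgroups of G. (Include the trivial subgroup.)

Group the elements of G by the cyclic subgroup they generate; each cyclic subgroup of order d accounts for φ(d) elements.
Cyclic subgroups by order — order 1: 1; order 5: 6.
Total: 7.

7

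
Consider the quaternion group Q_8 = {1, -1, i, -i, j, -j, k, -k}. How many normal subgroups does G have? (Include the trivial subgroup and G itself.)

6

G has 6 subgroups. Checking conjugation-invariance by order — order 1: 1/1 normal; order 2: 1/1 normal; order 4: 3/3 normal; order 8: 1/1 normal.
Total normal subgroups: 6.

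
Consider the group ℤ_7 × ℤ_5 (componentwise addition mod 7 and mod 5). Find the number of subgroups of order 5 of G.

|G| = 35 and 5 | 35, so subgroups of order 5 are possible by Lagrange.
The subgroups of order 5 are: {(0,0), (0,1), (0,2), (0,3), (0,4)}.
So G has 1 subgroup of order 5.

1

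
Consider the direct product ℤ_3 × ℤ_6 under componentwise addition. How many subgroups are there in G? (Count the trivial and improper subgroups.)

|G| = 18, so by Lagrange every subgroup order divides 18. Divisors: 1, 2, 3, 6, 9, 18.
Subgroups by order — order 1: 1; order 2: 1; order 3: 4; order 6: 4; order 9: 1; order 18: 1.
Total: 1 + 1 + 4 + 4 + 1 + 1 = 12.

12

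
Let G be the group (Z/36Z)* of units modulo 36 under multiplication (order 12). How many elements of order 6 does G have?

6

The elements of order 6 are: 5, 7, 11, 23, 29, 31.
That's 6.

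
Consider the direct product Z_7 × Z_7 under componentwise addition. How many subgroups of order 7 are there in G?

|G| = 49 and 7 | 49, so subgroups of order 7 are possible by Lagrange.
The subgroups of order 7 are: {(0,0), (0,1), (0,2), (0,3), (0,4), (0,5), (0,6)}; {(0,0), (1,0), (2,0), (3,0), (4,0), (5,0), (6,0)}; {(0,0), (1,1), (2,2), (3,3), (4,4), (5,5), (6,6)}; {(0,0), (1,2), (2,4), (3,6), (4,1), (5,3), (6,5)}; … (8 in all).
So G has 8 subgroups of order 7.

8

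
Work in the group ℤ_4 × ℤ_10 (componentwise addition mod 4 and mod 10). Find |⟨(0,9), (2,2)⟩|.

|⟨(0,9)⟩| = 10 and |⟨(2,2)⟩| = 10, so |H| is a multiple of lcm(10, 10) = 10 and divides |G| = 40.
Closing under the operation: H = {(0,0), (0,1), (0,2), (0,3), (0,4), (0,5), (0,6), (0,7), (0,8), (0,9), (2,0), (2,1), (2,2), (2,3), (2,4), (2,5), (2,6), (2,7), (2,8), (2,9)}, so |H| = 20.

20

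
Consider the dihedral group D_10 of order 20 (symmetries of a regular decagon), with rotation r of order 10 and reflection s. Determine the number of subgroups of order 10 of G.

3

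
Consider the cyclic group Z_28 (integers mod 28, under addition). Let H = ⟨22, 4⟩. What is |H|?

|⟨22⟩| = 14 and |⟨4⟩| = 7, so |H| is a multiple of lcm(14, 7) = 14 and divides |G| = 28.
Closing under the operation: H = {0, 2, 4, 6, 8, 10, 12, 14, 16, 18, 20, 22, 24, 26}, so |H| = 14.

14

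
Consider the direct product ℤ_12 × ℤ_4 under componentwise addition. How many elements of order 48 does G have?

0

An element (a,b) has order lcm(ord(a), ord(b)); count pairs with lcm equal to 48.
Enumerating gives 0 such elements.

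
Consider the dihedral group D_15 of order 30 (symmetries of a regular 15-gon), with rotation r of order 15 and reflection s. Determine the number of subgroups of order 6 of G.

|G| = 30 and 6 | 30, so subgroups of order 6 are possible by Lagrange.
The subgroups of order 6 are: {e, r^5, r^10, s, r^5s, r^10s}; {e, r^5, r^10, rs, r^6s, r^11s}; {e, r^5, r^10, r^2s, r^7s, r^12s}; {e, r^5, r^10, r^3s, r^8s, r^13s}; … (5 in all).
So G has 5 subgroups of order 6.

5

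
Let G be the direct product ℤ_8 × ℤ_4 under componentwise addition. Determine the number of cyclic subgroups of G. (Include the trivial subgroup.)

14

A cyclic subgroup of order d is generated by each of its φ(d) elements of order d, so the cyclic subgroups of order d number (#elements of order d)/φ(d).
Cyclic subgroups by order — order 1: 1; order 2: 3; order 4: 6; order 8: 4.
Total: 14.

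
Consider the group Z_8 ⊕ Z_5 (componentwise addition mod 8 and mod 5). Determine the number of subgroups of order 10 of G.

1

|G| = 40 and 10 | 40, so subgroups of order 10 are possible by Lagrange.
The subgroups of order 10 are: {(0,0), (0,1), (0,2), (0,3), (0,4), (4,0), (4,1), (4,2), (4,3), (4,4)}.
So G has 1 subgroup of order 10.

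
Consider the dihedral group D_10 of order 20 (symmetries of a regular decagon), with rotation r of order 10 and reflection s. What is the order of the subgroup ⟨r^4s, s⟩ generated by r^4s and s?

|⟨r^4s⟩| = 2 and |⟨s⟩| = 2, so |H| is a multiple of lcm(2, 2) = 2 and divides |G| = 20.
Closing under the operation: H = {e, r^2, r^4, r^6, r^8, s, r^2s, r^4s, r^6s, r^8s}, so |H| = 10.

10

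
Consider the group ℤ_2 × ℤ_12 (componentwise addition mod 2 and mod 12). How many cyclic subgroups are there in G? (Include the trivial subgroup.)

Each element a generates a cyclic subgroup ⟨a⟩; distinct elements may generate the same one (a cyclic group of order d has φ(d) generators).
Cyclic subgroups by order — order 1: 1; order 2: 3; order 3: 1; order 4: 2; order 6: 3; order 12: 2.
Total: 12.

12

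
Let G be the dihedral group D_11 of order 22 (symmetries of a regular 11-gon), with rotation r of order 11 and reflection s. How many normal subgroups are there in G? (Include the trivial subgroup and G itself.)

3

G has 14 subgroups. Checking conjugation-invariance by order — order 1: 1/1 normal; order 2: 0/11 normal; order 11: 1/1 normal; order 22: 1/1 normal.
Total normal subgroups: 3.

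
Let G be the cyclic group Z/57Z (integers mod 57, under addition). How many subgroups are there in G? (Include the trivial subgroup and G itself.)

Subgroups of the cyclic group Z/57Z correspond bijectively to divisors of 57.
Divisors of 57: 1, 3, 19, 57.
So Z/57Z has 4 subgroups.

4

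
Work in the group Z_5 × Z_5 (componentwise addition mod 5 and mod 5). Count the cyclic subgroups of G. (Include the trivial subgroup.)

7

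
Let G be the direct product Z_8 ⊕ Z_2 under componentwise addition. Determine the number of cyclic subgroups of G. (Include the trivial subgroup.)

8

Each element a generates a cyclic subgroup ⟨a⟩; distinct elements may generate the same one (a cyclic group of order d has φ(d) generators).
Cyclic subgroups by order — order 1: 1; order 2: 3; order 4: 2; order 8: 2.
Total: 8.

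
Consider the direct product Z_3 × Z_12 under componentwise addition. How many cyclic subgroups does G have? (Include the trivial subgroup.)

Each element a generates a cyclic subgroup ⟨a⟩; distinct elements may generate the same one (a cyclic group of order d has φ(d) generators).
Cyclic subgroups by order — order 1: 1; order 2: 1; order 3: 4; order 4: 1; order 6: 4; order 12: 4.
Total: 15.

15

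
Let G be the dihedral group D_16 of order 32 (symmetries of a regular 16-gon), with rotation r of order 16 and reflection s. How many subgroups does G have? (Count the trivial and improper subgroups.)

36

|G| = 32, so by Lagrange every subgroup order divides 32. Divisors: 1, 2, 4, 8, 16, 32.
Subgroups by order — order 1: 1; order 2: 17; order 4: 9; order 8: 5; order 16: 3; order 32: 1.
Total: 1 + 17 + 9 + 5 + 3 + 1 = 36.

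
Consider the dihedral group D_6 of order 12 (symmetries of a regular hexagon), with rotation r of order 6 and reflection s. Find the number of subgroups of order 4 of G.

3

|G| = 12 and 4 | 12, so subgroups of order 4 are possible by Lagrange.
The subgroups of order 4 are: {e, r^3, r^2s, r^5s}; {e, r^3, s, r^3s}; {e, r^3, rs, r^4s}.
So G has 3 subgroups of order 4.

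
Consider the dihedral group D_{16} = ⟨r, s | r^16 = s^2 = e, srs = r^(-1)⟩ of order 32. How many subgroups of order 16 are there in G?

|G| = 32 and 16 | 32, so subgroups of order 16 are possible by Lagrange.
The subgroups of order 16 are: {e, r, r^2, r^3, r^4, r^5, r^6, r^7, r^8, r^9, r^10, r^11, r^12, r^13, r^14, r^15}; {e, r^2, r^4, r^6, r^8, r^10, r^12, r^14, s, r^2s, r^4s, r^6s, r^8s, r^10s, r^12s, r^14s}; {e, r^2, r^4, r^6, r^8, r^10, r^12, r^14, rs, r^3s, r^5s, r^7s, r^9s, r^11s, r^13s, r^15s}.
So G has 3 subgroups of order 16.

3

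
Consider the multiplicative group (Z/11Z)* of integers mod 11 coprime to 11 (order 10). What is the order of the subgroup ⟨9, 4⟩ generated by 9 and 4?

5

|⟨9⟩| = 5 and |⟨4⟩| = 5, so |H| is a multiple of lcm(5, 5) = 5 and divides |G| = 10.
Closing under the operation: H = {1, 3, 4, 5, 9}, so |H| = 5.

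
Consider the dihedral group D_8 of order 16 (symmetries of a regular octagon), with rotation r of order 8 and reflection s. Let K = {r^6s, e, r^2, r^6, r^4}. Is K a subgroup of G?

|K| = 5 does not divide |G| = 16, so by Lagrange K is not a subgroup.

No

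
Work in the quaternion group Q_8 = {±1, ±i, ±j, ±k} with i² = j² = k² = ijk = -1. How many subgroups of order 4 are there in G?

3

|G| = 8 and 4 | 8, so subgroups of order 4 are possible by Lagrange.
The subgroups of order 4 are: {1, -1, i, -i}; {1, -1, j, -j}; {1, -1, k, -k}.
So G has 3 subgroups of order 4.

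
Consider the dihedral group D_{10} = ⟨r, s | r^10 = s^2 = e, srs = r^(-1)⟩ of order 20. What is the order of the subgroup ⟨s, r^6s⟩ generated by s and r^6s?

|⟨s⟩| = 2 and |⟨r^6s⟩| = 2, so |H| is a multiple of lcm(2, 2) = 2 and divides |G| = 20.
Closing under the operation: H = {e, r^2, r^4, r^6, r^8, s, r^2s, r^4s, r^6s, r^8s}, so |H| = 10.

10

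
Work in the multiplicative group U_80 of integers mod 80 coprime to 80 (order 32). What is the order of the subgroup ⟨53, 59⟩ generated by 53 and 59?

16

|⟨53⟩| = 4 and |⟨59⟩| = 4, so |H| is a multiple of lcm(4, 4) = 4 and divides |G| = 32.
Closing under the operation: H = {1, 7, 9, 11, 13, 19, 23, 37, 41, 47, 49, 51, 53, 59, 63, 77}, so |H| = 16.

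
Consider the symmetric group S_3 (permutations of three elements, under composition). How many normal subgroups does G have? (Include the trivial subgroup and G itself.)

3

G has 6 subgroups. Checking conjugation-invariance by order — order 1: 1/1 normal; order 2: 0/3 normal; order 3: 1/1 normal; order 6: 1/1 normal.
Total normal subgroups: 3.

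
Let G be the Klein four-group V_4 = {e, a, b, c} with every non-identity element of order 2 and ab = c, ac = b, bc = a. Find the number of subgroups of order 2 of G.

3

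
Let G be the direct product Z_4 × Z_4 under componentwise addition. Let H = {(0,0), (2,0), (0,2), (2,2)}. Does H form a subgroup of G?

Yes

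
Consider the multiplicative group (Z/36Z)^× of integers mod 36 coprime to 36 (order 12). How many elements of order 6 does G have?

6

The elements of order 6 are: 5, 7, 11, 23, 29, 31.
That's 6.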